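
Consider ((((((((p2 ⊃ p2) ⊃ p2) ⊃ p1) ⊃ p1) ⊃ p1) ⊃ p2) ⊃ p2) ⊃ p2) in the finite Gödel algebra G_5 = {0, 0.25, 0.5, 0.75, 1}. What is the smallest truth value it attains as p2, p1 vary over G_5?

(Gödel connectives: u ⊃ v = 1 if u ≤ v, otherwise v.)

The minimum is attained at p2 = 0, p1 = 0:
  (p2 ⊃ p2): 0 ≤ 0, so result = 1
  ((p2 ⊃ p2) ⊃ p2): 1 > 0, so result = 0
  (((p2 ⊃ p2) ⊃ p2) ⊃ p1): 0 ≤ 0, so result = 1
  ((((p2 ⊃ p2) ⊃ p2) ⊃ p1) ⊃ p1): 1 > 0, so result = 0
  (((((p2 ⊃ p2) ⊃ p2) ⊃ p1) ⊃ p1) ⊃ p1): 0 ≤ 0, so result = 1
  ((((((p2 ⊃ p2) ⊃ p2) ⊃ p1) ⊃ p1) ⊃ p1) ⊃ p2): 1 > 0, so result = 0
  (((((((p2 ⊃ p2) ⊃ p2) ⊃ p1) ⊃ p1) ⊃ p1) ⊃ p2) ⊃ p2): 0 ≤ 0, so result = 1
  ((((((((p2 ⊃ p2) ⊃ p2) ⊃ p1) ⊃ p1) ⊃ p1) ⊃ p2) ⊃ p2) ⊃ p2): 1 > 0, so result = 0
Checking all 25 assignments confirms none give a value below 0.00.

0.00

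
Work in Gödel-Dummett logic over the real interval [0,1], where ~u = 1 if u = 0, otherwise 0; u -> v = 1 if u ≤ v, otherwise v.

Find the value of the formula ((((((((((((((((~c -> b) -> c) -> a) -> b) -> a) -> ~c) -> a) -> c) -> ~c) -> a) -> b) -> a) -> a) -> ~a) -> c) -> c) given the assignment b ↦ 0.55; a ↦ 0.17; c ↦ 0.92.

0.92

~c: Gödel ¬ of 0.92 = 0 (operand ≠ 0)
(~c -> b): 0 ≤ 0.55, so result = 1
((~c -> b) -> c): 1 > 0.92, so result = 0.92
(((~c -> b) -> c) -> a): 0.92 > 0.17, so result = 0.17
((((~c -> b) -> c) -> a) -> b): 0.17 ≤ 0.55, so result = 1
(((((~c -> b) -> c) -> a) -> b) -> a): 1 > 0.17, so result = 0.17
~c: Gödel ¬ of 0.92 = 0 (operand ≠ 0)
((((((~c -> b) -> c) -> a) -> b) -> a) -> ~c): 0.17 > 0, so result = 0
(((((((~c -> b) -> c) -> a) -> b) -> a) -> ~c) -> a): 0 ≤ 0.17, so result = 1
((((((((~c -> b) -> c) -> a) -> b) -> a) -> ~c) -> a) -> c): 1 > 0.92, so result = 0.92
~c: Gödel ¬ of 0.92 = 0 (operand ≠ 0)
(((((((((~c -> b) -> c) -> a) -> b) -> a) -> ~c) -> a) -> c) -> ~c): 0.92 > 0, so result = 0
((((((((((~c -> b) -> c) -> a) -> b) -> a) -> ~c) -> a) -> c) -> ~c) -> a): 0 ≤ 0.17, so result = 1
(((((((((((~c -> b) -> c) -> a) -> b) -> a) -> ~c) -> a) -> c) -> ~c) -> a) -> b): 1 > 0.55, so result = 0.55
((((((((((((~c -> b) -> c) -> a) -> b) -> a) -> ~c) -> a) -> c) -> ~c) -> a) -> b) -> a): 0.55 > 0.17, so result = 0.17
(((((((((((((~c -> b) -> c) -> a) -> b) -> a) -> ~c) -> a) -> c) -> ~c) -> a) -> b) -> a) -> a): 0.17 ≤ 0.17, so result = 1
~a: Gödel ¬ of 0.17 = 0 (operand ≠ 0)
((((((((((((((~c -> b) -> c) -> a) -> b) -> a) -> ~c) -> a) -> c) -> ~c) -> a) -> b) -> a) -> a) -> ~a): 1 > 0, so result = 0
(((((((((((((((~c -> b) -> c) -> a) -> b) -> a) -> ~c) -> a) -> c) -> ~c) -> a) -> b) -> a) -> a) -> ~a) -> c): 0 ≤ 0.92, so result = 1
((((((((((((((((~c -> b) -> c) -> a) -> b) -> a) -> ~c) -> a) -> c) -> ~c) -> a) -> b) -> a) -> a) -> ~a) -> c) -> c): 1 > 0.92, so result = 0.92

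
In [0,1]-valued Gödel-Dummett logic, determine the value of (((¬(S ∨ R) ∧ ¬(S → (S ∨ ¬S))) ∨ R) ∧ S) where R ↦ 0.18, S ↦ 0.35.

0.18

(S ∨ R) = max(0.35, 0.18) = 0.35
¬(S ∨ R): Gödel ¬ of 0.35 = 0 (operand ≠ 0)
¬S: Gödel ¬ of 0.35 = 0 (operand ≠ 0)
(S ∨ ¬S) = max(0.35, 0) = 0.35
(S → (S ∨ ¬S)): 0.35 ≤ 0.35, so result = 1
¬(S → (S ∨ ¬S)): Gödel ¬ of 1 = 0 (operand ≠ 0)
(¬(S ∨ R) ∧ ¬(S → (S ∨ ¬S))) = min(0, 0) = 0
((¬(S ∨ R) ∧ ¬(S → (S ∨ ¬S))) ∨ R) = max(0, 0.18) = 0.18
(((¬(S ∨ R) ∧ ¬(S → (S ∨ ¬S))) ∨ R) ∧ S) = min(0.18, 0.35) = 0.18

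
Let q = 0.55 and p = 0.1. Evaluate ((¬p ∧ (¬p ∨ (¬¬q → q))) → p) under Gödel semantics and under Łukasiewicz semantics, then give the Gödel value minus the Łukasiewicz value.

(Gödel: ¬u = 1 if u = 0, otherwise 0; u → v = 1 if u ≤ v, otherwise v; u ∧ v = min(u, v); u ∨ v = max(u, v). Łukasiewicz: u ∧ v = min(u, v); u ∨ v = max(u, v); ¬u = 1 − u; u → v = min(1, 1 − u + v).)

Gödel evaluation:
  ¬p: Gödel ¬ of 0.1 = 0 (operand ≠ 0)
  ¬p: Gödel ¬ of 0.1 = 0 (operand ≠ 0)
  ¬q: Gödel ¬ of 0.55 = 0 (operand ≠ 0)
  ¬¬q: Gödel ¬ of 0 = 1 (operand is 0)
  (¬¬q → q): 1 > 0.55, so result = 0.55
  (¬p ∨ (¬¬q → q)) = max(0, 0.55) = 0.55
  (¬p ∧ (¬p ∨ (¬¬q → q))) = min(0, 0.55) = 0
  ((¬p ∧ (¬p ∨ (¬¬q → q))) → p): 0 ≤ 0.1, so result = 1
  Gödel value = 1
Łukasiewicz evaluation:
  ¬p: Łukasiewicz ¬ gives 1 − 0.1 = 0.9
  ¬p: Łukasiewicz ¬ gives 1 − 0.1 = 0.9
  ¬q: Łukasiewicz ¬ gives 1 − 0.55 = 0.45
  ¬¬q: Łukasiewicz ¬ gives 1 − 0.45 = 0.55
  (¬¬q → q): min(1, 1 − 0.55 + 0.55) = 1
  (¬p ∨ (¬¬q → q)) = max(0.9, 1) = 1
  (¬p ∧ (¬p ∨ (¬¬q → q))) = min(0.9, 1) = 0.9
  ((¬p ∧ (¬p ∨ (¬¬q → q))) → p): min(1, 1 − 0.9 + 0.1) = 0.2
  Łukasiewicz value = 0.2
Difference: 1 − 0.2 = 0.80

0.80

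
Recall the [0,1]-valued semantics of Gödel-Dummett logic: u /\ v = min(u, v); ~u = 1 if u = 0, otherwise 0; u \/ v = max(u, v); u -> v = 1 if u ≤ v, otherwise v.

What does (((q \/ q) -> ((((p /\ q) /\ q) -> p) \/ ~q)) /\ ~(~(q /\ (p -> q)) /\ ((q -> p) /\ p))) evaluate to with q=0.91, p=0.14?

(q \/ q) = max(0.91, 0.91) = 0.91
(p /\ q) = min(0.14, 0.91) = 0.14
((p /\ q) /\ q) = min(0.14, 0.91) = 0.14
(((p /\ q) /\ q) -> p): 0.14 ≤ 0.14, so result = 1
~q: Gödel ¬ of 0.91 = 0 (operand ≠ 0)
((((p /\ q) /\ q) -> p) \/ ~q) = max(1, 0) = 1
((q \/ q) -> ((((p /\ q) /\ q) -> p) \/ ~q)): 0.91 ≤ 1, so result = 1
(p -> q): 0.14 ≤ 0.91, so result = 1
(q /\ (p -> q)) = min(0.91, 1) = 0.91
~(q /\ (p -> q)): Gödel ¬ of 0.91 = 0 (operand ≠ 0)
(q -> p): 0.91 > 0.14, so result = 0.14
((q -> p) /\ p) = min(0.14, 0.14) = 0.14
(~(q /\ (p -> q)) /\ ((q -> p) /\ p)) = min(0, 0.14) = 0
~(~(q /\ (p -> q)) /\ ((q -> p) /\ p)): Gödel ¬ of 0 = 1 (operand is 0)
(((q \/ q) -> ((((p /\ q) /\ q) -> p) \/ ~q)) /\ ~(~(q /\ (p -> q)) /\ ((q -> p) /\ p))) = min(1, 1) = 1

1.00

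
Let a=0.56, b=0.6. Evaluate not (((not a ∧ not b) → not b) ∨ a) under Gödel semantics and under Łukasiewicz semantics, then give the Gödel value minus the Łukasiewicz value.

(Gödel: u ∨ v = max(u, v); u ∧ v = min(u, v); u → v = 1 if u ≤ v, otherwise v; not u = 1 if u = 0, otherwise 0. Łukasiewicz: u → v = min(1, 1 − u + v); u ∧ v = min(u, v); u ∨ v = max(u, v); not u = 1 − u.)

0.00

Gödel evaluation:
  not a: Gödel ¬ of 0.56 = 0 (operand ≠ 0)
  not b: Gödel ¬ of 0.6 = 0 (operand ≠ 0)
  (not a ∧ not b) = min(0, 0) = 0
  not b: Gödel ¬ of 0.6 = 0 (operand ≠ 0)
  ((not a ∧ not b) → not b): 0 ≤ 0, so result = 1
  (((not a ∧ not b) → not b) ∨ a) = max(1, 0.56) = 1
  not (((not a ∧ not b) → not b) ∨ a): Gödel ¬ of 1 = 0 (operand ≠ 0)
  Gödel value = 0
Łukasiewicz evaluation:
  not a: Łukasiewicz ¬ gives 1 − 0.56 = 0.44
  not b: Łukasiewicz ¬ gives 1 − 0.6 = 0.4
  (not a ∧ not b) = min(0.44, 0.4) = 0.4
  not b: Łukasiewicz ¬ gives 1 − 0.6 = 0.4
  ((not a ∧ not b) → not b): min(1, 1 − 0.4 + 0.4) = 1
  (((not a ∧ not b) → not b) ∨ a) = max(1, 0.56) = 1
  not (((not a ∧ not b) → not b) ∨ a): Łukasiewicz ¬ gives 1 − 1 = 0
  Łukasiewicz value = 0
Difference: 0 − 0 = 0.00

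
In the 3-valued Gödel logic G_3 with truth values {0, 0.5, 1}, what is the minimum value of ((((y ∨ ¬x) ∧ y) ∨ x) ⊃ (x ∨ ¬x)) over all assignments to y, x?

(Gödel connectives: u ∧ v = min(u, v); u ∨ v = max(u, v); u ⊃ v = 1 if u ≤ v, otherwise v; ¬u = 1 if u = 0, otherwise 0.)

The minimum is attained at y = 1, x = 0.5:
  ¬x: Gödel ¬ of 0.5 = 0 (operand ≠ 0)
  (y ∨ ¬x) = max(1, 0) = 1
  ((y ∨ ¬x) ∧ y) = min(1, 1) = 1
  (((y ∨ ¬x) ∧ y) ∨ x) = max(1, 0.5) = 1
  ¬x: Gödel ¬ of 0.5 = 0 (operand ≠ 0)
  (x ∨ ¬x) = max(0.5, 0) = 0.5
  ((((y ∨ ¬x) ∧ y) ∨ x) ⊃ (x ∨ ¬x)): 1 > 0.5, so result = 0.5
Checking all 9 assignments confirms none give a value below 0.50.

0.50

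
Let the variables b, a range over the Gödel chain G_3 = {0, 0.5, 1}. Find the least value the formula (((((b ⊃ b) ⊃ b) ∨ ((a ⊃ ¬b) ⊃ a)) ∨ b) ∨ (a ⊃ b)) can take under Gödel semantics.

0.50

The minimum is attained at b = 0, a = 0.5:
  (b ⊃ b): 0 ≤ 0, so result = 1
  ((b ⊃ b) ⊃ b): 1 > 0, so result = 0
  ¬b: Gödel ¬ of 0 = 1 (operand is 0)
  (a ⊃ ¬b): 0.5 ≤ 1, so result = 1
  ((a ⊃ ¬b) ⊃ a): 1 > 0.5, so result = 0.5
  (((b ⊃ b) ⊃ b) ∨ ((a ⊃ ¬b) ⊃ a)) = max(0, 0.5) = 0.5
  ((((b ⊃ b) ⊃ b) ∨ ((a ⊃ ¬b) ⊃ a)) ∨ b) = max(0.5, 0) = 0.5
  (a ⊃ b): 0.5 > 0, so result = 0
  (((((b ⊃ b) ⊃ b) ∨ ((a ⊃ ¬b) ⊃ a)) ∨ b) ∨ (a ⊃ b)) = max(0.5, 0) = 0.5
Checking all 9 assignments confirms none give a value below 0.50.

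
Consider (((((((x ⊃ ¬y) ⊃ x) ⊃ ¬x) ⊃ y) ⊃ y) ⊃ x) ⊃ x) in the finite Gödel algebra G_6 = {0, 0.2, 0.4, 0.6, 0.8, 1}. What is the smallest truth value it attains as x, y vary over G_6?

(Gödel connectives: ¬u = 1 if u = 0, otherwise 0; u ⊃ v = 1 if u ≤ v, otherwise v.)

The minimum is attained at x = 0.2, y = 0:
  ¬y: Gödel ¬ of 0 = 1 (operand is 0)
  (x ⊃ ¬y): 0.2 ≤ 1, so result = 1
  ((x ⊃ ¬y) ⊃ x): 1 > 0.2, so result = 0.2
  ¬x: Gödel ¬ of 0.2 = 0 (operand ≠ 0)
  (((x ⊃ ¬y) ⊃ x) ⊃ ¬x): 0.2 > 0, so result = 0
  ((((x ⊃ ¬y) ⊃ x) ⊃ ¬x) ⊃ y): 0 ≤ 0, so result = 1
  (((((x ⊃ ¬y) ⊃ x) ⊃ ¬x) ⊃ y) ⊃ y): 1 > 0, so result = 0
  ((((((x ⊃ ¬y) ⊃ x) ⊃ ¬x) ⊃ y) ⊃ y) ⊃ x): 0 ≤ 0.2, so result = 1
  (((((((x ⊃ ¬y) ⊃ x) ⊃ ¬x) ⊃ y) ⊃ y) ⊃ x) ⊃ x): 1 > 0.2, so result = 0.2
Checking all 36 assignments confirms none give a value below 0.20.

0.20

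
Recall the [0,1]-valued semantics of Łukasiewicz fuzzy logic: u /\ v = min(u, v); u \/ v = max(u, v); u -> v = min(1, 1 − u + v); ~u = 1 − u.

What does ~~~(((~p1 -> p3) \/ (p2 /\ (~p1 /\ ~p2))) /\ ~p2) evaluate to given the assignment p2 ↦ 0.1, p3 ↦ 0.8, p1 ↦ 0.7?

~p1: Łukasiewicz ¬ gives 1 − 0.7 = 0.3
(~p1 -> p3): min(1, 1 − 0.3 + 0.8) = 1
~p1: Łukasiewicz ¬ gives 1 − 0.7 = 0.3
~p2: Łukasiewicz ¬ gives 1 − 0.1 = 0.9
(~p1 /\ ~p2) = min(0.3, 0.9) = 0.3
(p2 /\ (~p1 /\ ~p2)) = min(0.1, 0.3) = 0.1
((~p1 -> p3) \/ (p2 /\ (~p1 /\ ~p2))) = max(1, 0.1) = 1
~p2: Łukasiewicz ¬ gives 1 − 0.1 = 0.9
(((~p1 -> p3) \/ (p2 /\ (~p1 /\ ~p2))) /\ ~p2) = min(1, 0.9) = 0.9
~(((~p1 -> p3) \/ (p2 /\ (~p1 /\ ~p2))) /\ ~p2): Łukasiewicz ¬ gives 1 − 0.9 = 0.1
~~(((~p1 -> p3) \/ (p2 /\ (~p1 /\ ~p2))) /\ ~p2): Łukasiewicz ¬ gives 1 − 0.1 = 0.9
~~~(((~p1 -> p3) \/ (p2 /\ (~p1 /\ ~p2))) /\ ~p2): Łukasiewicz ¬ gives 1 − 0.9 = 0.1

0.10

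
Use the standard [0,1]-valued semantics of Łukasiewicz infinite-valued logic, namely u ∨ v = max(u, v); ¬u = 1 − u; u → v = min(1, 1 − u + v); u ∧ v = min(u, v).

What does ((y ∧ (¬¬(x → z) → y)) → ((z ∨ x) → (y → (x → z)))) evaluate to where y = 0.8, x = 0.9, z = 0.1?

0.70

(x → z): min(1, 1 − 0.9 + 0.1) = 0.2
¬(x → z): Łukasiewicz ¬ gives 1 − 0.2 = 0.8
¬¬(x → z): Łukasiewicz ¬ gives 1 − 0.8 = 0.2
(¬¬(x → z) → y): min(1, 1 − 0.2 + 0.8) = 1
(y ∧ (¬¬(x → z) → y)) = min(0.8, 1) = 0.8
(z ∨ x) = max(0.1, 0.9) = 0.9
(x → z): min(1, 1 − 0.9 + 0.1) = 0.2
(y → (x → z)): min(1, 1 − 0.8 + 0.2) = 0.4
((z ∨ x) → (y → (x → z))): min(1, 1 − 0.9 + 0.4) = 0.5
((y ∧ (¬¬(x → z) → y)) → ((z ∨ x) → (y → (x → z)))): min(1, 1 − 0.8 + 0.5) = 0.7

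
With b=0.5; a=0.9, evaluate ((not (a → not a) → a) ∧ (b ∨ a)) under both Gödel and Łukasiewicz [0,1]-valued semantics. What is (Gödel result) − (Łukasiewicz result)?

Gödel evaluation:
  not a: Gödel ¬ of 0.9 = 0 (operand ≠ 0)
  (a → not a): 0.9 > 0, so result = 0
  not (a → not a): Gödel ¬ of 0 = 1 (operand is 0)
  (not (a → not a) → a): 1 > 0.9, so result = 0.9
  (b ∨ a) = max(0.5, 0.9) = 0.9
  ((not (a → not a) → a) ∧ (b ∨ a)) = min(0.9, 0.9) = 0.9
  Gödel value = 0.9
Łukasiewicz evaluation:
  not a: Łukasiewicz ¬ gives 1 − 0.9 = 0.1
  (a → not a): min(1, 1 − 0.9 + 0.1) = 0.2
  not (a → not a): Łukasiewicz ¬ gives 1 − 0.2 = 0.8
  (not (a → not a) → a): min(1, 1 − 0.8 + 0.9) = 1
  (b ∨ a) = max(0.5, 0.9) = 0.9
  ((not (a → not a) → a) ∧ (b ∨ a)) = min(1, 0.9) = 0.9
  Łukasiewicz value = 0.9
Difference: 0.9 − 0.9 = 0.00

0.00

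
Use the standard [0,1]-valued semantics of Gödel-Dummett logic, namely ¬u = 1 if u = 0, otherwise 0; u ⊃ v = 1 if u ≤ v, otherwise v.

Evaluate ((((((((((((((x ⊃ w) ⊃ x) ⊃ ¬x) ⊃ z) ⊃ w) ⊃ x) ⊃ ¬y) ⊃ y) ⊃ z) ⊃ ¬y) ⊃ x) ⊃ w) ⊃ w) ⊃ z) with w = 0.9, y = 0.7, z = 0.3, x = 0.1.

(x ⊃ w): 0.1 ≤ 0.9, so result = 1
((x ⊃ w) ⊃ x): 1 > 0.1, so result = 0.1
¬x: Gödel ¬ of 0.1 = 0 (operand ≠ 0)
(((x ⊃ w) ⊃ x) ⊃ ¬x): 0.1 > 0, so result = 0
((((x ⊃ w) ⊃ x) ⊃ ¬x) ⊃ z): 0 ≤ 0.3, so result = 1
(((((x ⊃ w) ⊃ x) ⊃ ¬x) ⊃ z) ⊃ w): 1 > 0.9, so result = 0.9
((((((x ⊃ w) ⊃ x) ⊃ ¬x) ⊃ z) ⊃ w) ⊃ x): 0.9 > 0.1, so result = 0.1
¬y: Gödel ¬ of 0.7 = 0 (operand ≠ 0)
(((((((x ⊃ w) ⊃ x) ⊃ ¬x) ⊃ z) ⊃ w) ⊃ x) ⊃ ¬y): 0.1 > 0, so result = 0
((((((((x ⊃ w) ⊃ x) ⊃ ¬x) ⊃ z) ⊃ w) ⊃ x) ⊃ ¬y) ⊃ y): 0 ≤ 0.7, so result = 1
(((((((((x ⊃ w) ⊃ x) ⊃ ¬x) ⊃ z) ⊃ w) ⊃ x) ⊃ ¬y) ⊃ y) ⊃ z): 1 > 0.3, so result = 0.3
¬y: Gödel ¬ of 0.7 = 0 (operand ≠ 0)
((((((((((x ⊃ w) ⊃ x) ⊃ ¬x) ⊃ z) ⊃ w) ⊃ x) ⊃ ¬y) ⊃ y) ⊃ z) ⊃ ¬y): 0.3 > 0, so result = 0
(((((((((((x ⊃ w) ⊃ x) ⊃ ¬x) ⊃ z) ⊃ w) ⊃ x) ⊃ ¬y) ⊃ y) ⊃ z) ⊃ ¬y) ⊃ x): 0 ≤ 0.1, so result = 1
((((((((((((x ⊃ w) ⊃ x) ⊃ ¬x) ⊃ z) ⊃ w) ⊃ x) ⊃ ¬y) ⊃ y) ⊃ z) ⊃ ¬y) ⊃ x) ⊃ w): 1 > 0.9, so result = 0.9
(((((((((((((x ⊃ w) ⊃ x) ⊃ ¬x) ⊃ z) ⊃ w) ⊃ x) ⊃ ¬y) ⊃ y) ⊃ z) ⊃ ¬y) ⊃ x) ⊃ w) ⊃ w): 0.9 ≤ 0.9, so result = 1
((((((((((((((x ⊃ w) ⊃ x) ⊃ ¬x) ⊃ z) ⊃ w) ⊃ x) ⊃ ¬y) ⊃ y) ⊃ z) ⊃ ¬y) ⊃ x) ⊃ w) ⊃ w) ⊃ z): 1 > 0.3, so result = 0.3

0.30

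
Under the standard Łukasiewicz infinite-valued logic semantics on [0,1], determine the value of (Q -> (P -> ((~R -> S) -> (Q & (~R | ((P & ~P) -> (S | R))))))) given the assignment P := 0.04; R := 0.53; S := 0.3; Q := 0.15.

1.00

~R: Łukasiewicz ¬ gives 1 − 0.53 = 0.47
(~R -> S): min(1, 1 − 0.47 + 0.3) = 0.83
~R: Łukasiewicz ¬ gives 1 − 0.53 = 0.47
~P: Łukasiewicz ¬ gives 1 − 0.04 = 0.96
(P & ~P) = min(0.04, 0.96) = 0.04
(S | R) = max(0.3, 0.53) = 0.53
((P & ~P) -> (S | R)): min(1, 1 − 0.04 + 0.53) = 1
(~R | ((P & ~P) -> (S | R))) = max(0.47, 1) = 1
(Q & (~R | ((P & ~P) -> (S | R)))) = min(0.15, 1) = 0.15
((~R -> S) -> (Q & (~R | ((P & ~P) -> (S | R))))): min(1, 1 − 0.83 + 0.15) = 0.32
(P -> ((~R -> S) -> (Q & (~R | ((P & ~P) -> (S | R)))))): min(1, 1 − 0.04 + 0.32) = 1
(Q -> (P -> ((~R -> S) -> (Q & (~R | ((P & ~P) -> (S | R))))))): min(1, 1 − 0.15 + 1) = 1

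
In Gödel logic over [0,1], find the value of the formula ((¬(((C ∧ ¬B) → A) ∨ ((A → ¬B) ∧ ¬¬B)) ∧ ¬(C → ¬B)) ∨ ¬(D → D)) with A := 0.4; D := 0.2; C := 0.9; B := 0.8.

¬B: Gödel ¬ of 0.8 = 0 (operand ≠ 0)
(C ∧ ¬B) = min(0.9, 0) = 0
((C ∧ ¬B) → A): 0 ≤ 0.4, so result = 1
¬B: Gödel ¬ of 0.8 = 0 (operand ≠ 0)
(A → ¬B): 0.4 > 0, so result = 0
¬B: Gödel ¬ of 0.8 = 0 (operand ≠ 0)
¬¬B: Gödel ¬ of 0 = 1 (operand is 0)
((A → ¬B) ∧ ¬¬B) = min(0, 1) = 0
(((C ∧ ¬B) → A) ∨ ((A → ¬B) ∧ ¬¬B)) = max(1, 0) = 1
¬(((C ∧ ¬B) → A) ∨ ((A → ¬B) ∧ ¬¬B)): Gödel ¬ of 1 = 0 (operand ≠ 0)
¬B: Gödel ¬ of 0.8 = 0 (operand ≠ 0)
(C → ¬B): 0.9 > 0, so result = 0
¬(C → ¬B): Gödel ¬ of 0 = 1 (operand is 0)
(¬(((C ∧ ¬B) → A) ∨ ((A → ¬B) ∧ ¬¬B)) ∧ ¬(C → ¬B)) = min(0, 1) = 0
(D → D): 0.2 ≤ 0.2, so result = 1
¬(D → D): Gödel ¬ of 1 = 0 (operand ≠ 0)
((¬(((C ∧ ¬B) → A) ∨ ((A → ¬B) ∧ ¬¬B)) ∧ ¬(C → ¬B)) ∨ ¬(D → D)) = max(0, 0) = 0

0.00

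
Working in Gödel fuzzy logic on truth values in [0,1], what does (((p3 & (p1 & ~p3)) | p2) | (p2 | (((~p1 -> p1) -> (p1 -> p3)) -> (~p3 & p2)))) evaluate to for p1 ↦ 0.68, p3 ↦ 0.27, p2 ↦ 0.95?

~p3: Gödel ¬ of 0.27 = 0 (operand ≠ 0)
(p1 & ~p3) = min(0.68, 0) = 0
(p3 & (p1 & ~p3)) = min(0.27, 0) = 0
((p3 & (p1 & ~p3)) | p2) = max(0, 0.95) = 0.95
~p1: Gödel ¬ of 0.68 = 0 (operand ≠ 0)
(~p1 -> p1): 0 ≤ 0.68, so result = 1
(p1 -> p3): 0.68 > 0.27, so result = 0.27
((~p1 -> p1) -> (p1 -> p3)): 1 > 0.27, so result = 0.27
~p3: Gödel ¬ of 0.27 = 0 (operand ≠ 0)
(~p3 & p2) = min(0, 0.95) = 0
(((~p1 -> p1) -> (p1 -> p3)) -> (~p3 & p2)): 0.27 > 0, so result = 0
(p2 | (((~p1 -> p1) -> (p1 -> p3)) -> (~p3 & p2))) = max(0.95, 0) = 0.95
(((p3 & (p1 & ~p3)) | p2) | (p2 | (((~p1 -> p1) -> (p1 -> p3)) -> (~p3 & p2)))) = max(0.95, 0.95) = 0.95

0.95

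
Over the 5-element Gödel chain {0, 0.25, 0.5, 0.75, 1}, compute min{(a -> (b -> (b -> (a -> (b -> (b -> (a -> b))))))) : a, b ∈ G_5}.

1.00

Every assignment gives 1. For instance at a = 0, b = 0:
  (a -> b): 0 ≤ 0, so result = 1
  (b -> (a -> b)): 0 ≤ 1, so result = 1
  (b -> (b -> (a -> b))): 0 ≤ 1, so result = 1
  (a -> (b -> (b -> (a -> b)))): 0 ≤ 1, so result = 1
  (b -> (a -> (b -> (b -> (a -> b))))): 0 ≤ 1, so result = 1
  (b -> (b -> (a -> (b -> (b -> (a -> b)))))): 0 ≤ 1, so result = 1
  (a -> (b -> (b -> (a -> (b -> (b -> (a -> b))))))): 0 ≤ 1, so result = 1
All 25 assignments give value 1 — the formula is a G_5-tautology.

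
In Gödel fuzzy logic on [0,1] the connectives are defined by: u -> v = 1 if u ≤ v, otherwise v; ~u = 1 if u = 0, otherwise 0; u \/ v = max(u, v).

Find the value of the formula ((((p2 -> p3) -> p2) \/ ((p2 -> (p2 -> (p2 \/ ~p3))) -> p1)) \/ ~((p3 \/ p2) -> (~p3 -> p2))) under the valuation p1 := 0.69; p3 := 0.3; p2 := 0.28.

0.69

(p2 -> p3): 0.28 ≤ 0.3, so result = 1
((p2 -> p3) -> p2): 1 > 0.28, so result = 0.28
~p3: Gödel ¬ of 0.3 = 0 (operand ≠ 0)
(p2 \/ ~p3) = max(0.28, 0) = 0.28
(p2 -> (p2 \/ ~p3)): 0.28 ≤ 0.28, so result = 1
(p2 -> (p2 -> (p2 \/ ~p3))): 0.28 ≤ 1, so result = 1
((p2 -> (p2 -> (p2 \/ ~p3))) -> p1): 1 > 0.69, so result = 0.69
(((p2 -> p3) -> p2) \/ ((p2 -> (p2 -> (p2 \/ ~p3))) -> p1)) = max(0.28, 0.69) = 0.69
(p3 \/ p2) = max(0.3, 0.28) = 0.3
~p3: Gödel ¬ of 0.3 = 0 (operand ≠ 0)
(~p3 -> p2): 0 ≤ 0.28, so result = 1
((p3 \/ p2) -> (~p3 -> p2)): 0.3 ≤ 1, so result = 1
~((p3 \/ p2) -> (~p3 -> p2)): Gödel ¬ of 1 = 0 (operand ≠ 0)
((((p2 -> p3) -> p2) \/ ((p2 -> (p2 -> (p2 \/ ~p3))) -> p1)) \/ ~((p3 \/ p2) -> (~p3 -> p2))) = max(0.69, 0) = 0.69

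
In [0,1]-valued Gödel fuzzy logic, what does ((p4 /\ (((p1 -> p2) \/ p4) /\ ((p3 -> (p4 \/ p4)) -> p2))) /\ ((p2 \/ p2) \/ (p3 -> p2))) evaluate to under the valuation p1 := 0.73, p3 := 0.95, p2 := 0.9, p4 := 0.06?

0.06

(p1 -> p2): 0.73 ≤ 0.9, so result = 1
((p1 -> p2) \/ p4) = max(1, 0.06) = 1
(p4 \/ p4) = max(0.06, 0.06) = 0.06
(p3 -> (p4 \/ p4)): 0.95 > 0.06, so result = 0.06
((p3 -> (p4 \/ p4)) -> p2): 0.06 ≤ 0.9, so result = 1
(((p1 -> p2) \/ p4) /\ ((p3 -> (p4 \/ p4)) -> p2)) = min(1, 1) = 1
(p4 /\ (((p1 -> p2) \/ p4) /\ ((p3 -> (p4 \/ p4)) -> p2))) = min(0.06, 1) = 0.06
(p2 \/ p2) = max(0.9, 0.9) = 0.9
(p3 -> p2): 0.95 > 0.9, so result = 0.9
((p2 \/ p2) \/ (p3 -> p2)) = max(0.9, 0.9) = 0.9
((p4 /\ (((p1 -> p2) \/ p4) /\ ((p3 -> (p4 \/ p4)) -> p2))) /\ ((p2 \/ p2) \/ (p3 -> p2))) = min(0.06, 0.9) = 0.06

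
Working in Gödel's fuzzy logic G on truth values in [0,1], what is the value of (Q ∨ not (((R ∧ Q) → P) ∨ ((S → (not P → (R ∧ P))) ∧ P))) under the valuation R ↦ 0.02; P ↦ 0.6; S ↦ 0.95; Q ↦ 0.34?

(R ∧ Q) = min(0.02, 0.34) = 0.02
((R ∧ Q) → P): 0.02 ≤ 0.6, so result = 1
not P: Gödel ¬ of 0.6 = 0 (operand ≠ 0)
(R ∧ P) = min(0.02, 0.6) = 0.02
(not P → (R ∧ P)): 0 ≤ 0.02, so result = 1
(S → (not P → (R ∧ P))): 0.95 ≤ 1, so result = 1
((S → (not P → (R ∧ P))) ∧ P) = min(1, 0.6) = 0.6
(((R ∧ Q) → P) ∨ ((S → (not P → (R ∧ P))) ∧ P)) = max(1, 0.6) = 1
not (((R ∧ Q) → P) ∨ ((S → (not P → (R ∧ P))) ∧ P)): Gödel ¬ of 1 = 0 (operand ≠ 0)
(Q ∨ not (((R ∧ Q) → P) ∨ ((S → (not P → (R ∧ P))) ∧ P))) = max(0.34, 0) = 0.34

0.34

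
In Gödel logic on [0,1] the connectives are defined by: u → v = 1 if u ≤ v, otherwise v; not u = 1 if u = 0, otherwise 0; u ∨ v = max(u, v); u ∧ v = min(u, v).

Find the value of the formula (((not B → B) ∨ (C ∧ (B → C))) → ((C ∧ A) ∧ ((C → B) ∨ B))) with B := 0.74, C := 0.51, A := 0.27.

not B: Gödel ¬ of 0.74 = 0 (operand ≠ 0)
(not B → B): 0 ≤ 0.74, so result = 1
(B → C): 0.74 > 0.51, so result = 0.51
(C ∧ (B → C)) = min(0.51, 0.51) = 0.51
((not B → B) ∨ (C ∧ (B → C))) = max(1, 0.51) = 1
(C ∧ A) = min(0.51, 0.27) = 0.27
(C → B): 0.51 ≤ 0.74, so result = 1
((C → B) ∨ B) = max(1, 0.74) = 1
((C ∧ A) ∧ ((C → B) ∨ B)) = min(0.27, 1) = 0.27
(((not B → B) ∨ (C ∧ (B → C))) → ((C ∧ A) ∧ ((C → B) ∨ B))): 1 > 0.27, so result = 0.27

0.27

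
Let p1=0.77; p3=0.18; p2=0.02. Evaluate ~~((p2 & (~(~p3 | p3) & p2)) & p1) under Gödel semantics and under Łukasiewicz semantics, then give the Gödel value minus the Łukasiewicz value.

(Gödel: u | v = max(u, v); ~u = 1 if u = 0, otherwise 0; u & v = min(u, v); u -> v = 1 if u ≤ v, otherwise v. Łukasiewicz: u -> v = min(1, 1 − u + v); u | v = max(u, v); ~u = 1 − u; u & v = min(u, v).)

-0.02

Gödel evaluation:
  ~p3: Gödel ¬ of 0.18 = 0 (operand ≠ 0)
  (~p3 | p3) = max(0, 0.18) = 0.18
  ~(~p3 | p3): Gödel ¬ of 0.18 = 0 (operand ≠ 0)
  (~(~p3 | p3) & p2) = min(0, 0.02) = 0
  (p2 & (~(~p3 | p3) & p2)) = min(0.02, 0) = 0
  ((p2 & (~(~p3 | p3) & p2)) & p1) = min(0, 0.77) = 0
  ~((p2 & (~(~p3 | p3) & p2)) & p1): Gödel ¬ of 0 = 1 (operand is 0)
  ~~((p2 & (~(~p3 | p3) & p2)) & p1): Gödel ¬ of 1 = 0 (operand ≠ 0)
  Gödel value = 0
Łukasiewicz evaluation:
  ~p3: Łukasiewicz ¬ gives 1 − 0.18 = 0.82
  (~p3 | p3) = max(0.82, 0.18) = 0.82
  ~(~p3 | p3): Łukasiewicz ¬ gives 1 − 0.82 = 0.18
  (~(~p3 | p3) & p2) = min(0.18, 0.02) = 0.02
  (p2 & (~(~p3 | p3) & p2)) = min(0.02, 0.02) = 0.02
  ((p2 & (~(~p3 | p3) & p2)) & p1) = min(0.02, 0.77) = 0.02
  ~((p2 & (~(~p3 | p3) & p2)) & p1): Łukasiewicz ¬ gives 1 − 0.02 = 0.98
  ~~((p2 & (~(~p3 | p3) & p2)) & p1): Łukasiewicz ¬ gives 1 − 0.98 = 0.02
  Łukasiewicz value = 0.02
Difference: 0 − 0.02 = -0.02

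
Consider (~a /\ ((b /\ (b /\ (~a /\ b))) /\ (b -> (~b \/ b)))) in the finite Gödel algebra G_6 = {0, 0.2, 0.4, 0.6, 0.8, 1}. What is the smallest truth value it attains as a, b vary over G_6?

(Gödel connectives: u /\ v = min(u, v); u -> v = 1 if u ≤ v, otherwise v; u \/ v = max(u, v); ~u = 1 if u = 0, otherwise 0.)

0.00

The minimum is attained at a = 0, b = 0:
  ~a: Gödel ¬ of 0 = 1 (operand is 0)
  ~a: Gödel ¬ of 0 = 1 (operand is 0)
  (~a /\ b) = min(1, 0) = 0
  (b /\ (~a /\ b)) = min(0, 0) = 0
  (b /\ (b /\ (~a /\ b))) = min(0, 0) = 0
  ~b: Gödel ¬ of 0 = 1 (operand is 0)
  (~b \/ b) = max(1, 0) = 1
  (b -> (~b \/ b)): 0 ≤ 1, so result = 1
  ((b /\ (b /\ (~a /\ b))) /\ (b -> (~b \/ b))) = min(0, 1) = 0
  (~a /\ ((b /\ (b /\ (~a /\ b))) /\ (b -> (~b \/ b)))) = min(1, 0) = 0
Checking all 36 assignments confirms none give a value below 0.00.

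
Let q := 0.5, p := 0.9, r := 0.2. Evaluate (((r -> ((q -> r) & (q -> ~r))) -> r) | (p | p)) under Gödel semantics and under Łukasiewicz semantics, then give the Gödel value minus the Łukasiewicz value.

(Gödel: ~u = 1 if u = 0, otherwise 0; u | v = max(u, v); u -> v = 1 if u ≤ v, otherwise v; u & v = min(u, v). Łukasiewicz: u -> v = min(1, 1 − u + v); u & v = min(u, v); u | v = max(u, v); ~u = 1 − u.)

Gödel evaluation:
  (q -> r): 0.5 > 0.2, so result = 0.2
  ~r: Gödel ¬ of 0.2 = 0 (operand ≠ 0)
  (q -> ~r): 0.5 > 0, so result = 0
  ((q -> r) & (q -> ~r)) = min(0.2, 0) = 0
  (r -> ((q -> r) & (q -> ~r))): 0.2 > 0, so result = 0
  ((r -> ((q -> r) & (q -> ~r))) -> r): 0 ≤ 0.2, so result = 1
  (p | p) = max(0.9, 0.9) = 0.9
  (((r -> ((q -> r) & (q -> ~r))) -> r) | (p | p)) = max(1, 0.9) = 1
  Gödel value = 1
Łukasiewicz evaluation:
  (q -> r): min(1, 1 − 0.5 + 0.2) = 0.7
  ~r: Łukasiewicz ¬ gives 1 − 0.2 = 0.8
  (q -> ~r): min(1, 1 − 0.5 + 0.8) = 1
  ((q -> r) & (q -> ~r)) = min(0.7, 1) = 0.7
  (r -> ((q -> r) & (q -> ~r))): min(1, 1 − 0.2 + 0.7) = 1
  ((r -> ((q -> r) & (q -> ~r))) -> r): min(1, 1 − 1 + 0.2) = 0.2
  (p | p) = max(0.9, 0.9) = 0.9
  (((r -> ((q -> r) & (q -> ~r))) -> r) | (p | p)) = max(0.2, 0.9) = 0.9
  Łukasiewicz value = 0.9
Difference: 1 − 0.9 = 0.10

0.10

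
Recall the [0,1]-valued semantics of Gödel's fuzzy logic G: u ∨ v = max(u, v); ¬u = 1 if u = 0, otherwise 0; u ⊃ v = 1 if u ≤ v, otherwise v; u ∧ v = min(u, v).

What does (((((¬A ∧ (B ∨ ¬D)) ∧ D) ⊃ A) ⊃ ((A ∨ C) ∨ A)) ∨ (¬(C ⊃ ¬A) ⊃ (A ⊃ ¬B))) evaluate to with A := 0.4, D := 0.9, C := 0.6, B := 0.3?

0.60

¬A: Gödel ¬ of 0.4 = 0 (operand ≠ 0)
¬D: Gödel ¬ of 0.9 = 0 (operand ≠ 0)
(B ∨ ¬D) = max(0.3, 0) = 0.3
(¬A ∧ (B ∨ ¬D)) = min(0, 0.3) = 0
((¬A ∧ (B ∨ ¬D)) ∧ D) = min(0, 0.9) = 0
(((¬A ∧ (B ∨ ¬D)) ∧ D) ⊃ A): 0 ≤ 0.4, so result = 1
(A ∨ C) = max(0.4, 0.6) = 0.6
((A ∨ C) ∨ A) = max(0.6, 0.4) = 0.6
((((¬A ∧ (B ∨ ¬D)) ∧ D) ⊃ A) ⊃ ((A ∨ C) ∨ A)): 1 > 0.6, so result = 0.6
¬A: Gödel ¬ of 0.4 = 0 (operand ≠ 0)
(C ⊃ ¬A): 0.6 > 0, so result = 0
¬(C ⊃ ¬A): Gödel ¬ of 0 = 1 (operand is 0)
¬B: Gödel ¬ of 0.3 = 0 (operand ≠ 0)
(A ⊃ ¬B): 0.4 > 0, so result = 0
(¬(C ⊃ ¬A) ⊃ (A ⊃ ¬B)): 1 > 0, so result = 0
(((((¬A ∧ (B ∨ ¬D)) ∧ D) ⊃ A) ⊃ ((A ∨ C) ∨ A)) ∨ (¬(C ⊃ ¬A) ⊃ (A ⊃ ¬B))) = max(0.6, 0) = 0.6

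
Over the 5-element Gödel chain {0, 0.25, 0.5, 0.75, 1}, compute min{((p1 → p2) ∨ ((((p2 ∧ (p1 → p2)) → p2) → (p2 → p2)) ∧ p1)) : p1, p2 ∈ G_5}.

The minimum is attained at p1 = 0.25, p2 = 0:
  (p1 → p2): 0.25 > 0, so result = 0
  (p1 → p2): 0.25 > 0, so result = 0
  (p2 ∧ (p1 → p2)) = min(0, 0) = 0
  ((p2 ∧ (p1 → p2)) → p2): 0 ≤ 0, so result = 1
  (p2 → p2): 0 ≤ 0, so result = 1
  (((p2 ∧ (p1 → p2)) → p2) → (p2 → p2)): 1 ≤ 1, so result = 1
  ((((p2 ∧ (p1 → p2)) → p2) → (p2 → p2)) ∧ p1) = min(1, 0.25) = 0.25
  ((p1 → p2) ∨ ((((p2 ∧ (p1 → p2)) → p2) → (p2 → p2)) ∧ p1)) = max(0, 0.25) = 0.25
Checking all 25 assignments confirms none give a value below 0.25.

0.25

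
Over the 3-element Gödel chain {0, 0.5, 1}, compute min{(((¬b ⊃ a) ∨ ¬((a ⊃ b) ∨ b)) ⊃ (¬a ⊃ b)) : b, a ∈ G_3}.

0.50

The minimum is attained at b = 0.5, a = 0:
  ¬b: Gödel ¬ of 0.5 = 0 (operand ≠ 0)
  (¬b ⊃ a): 0 ≤ 0, so result = 1
  (a ⊃ b): 0 ≤ 0.5, so result = 1
  ((a ⊃ b) ∨ b) = max(1, 0.5) = 1
  ¬((a ⊃ b) ∨ b): Gödel ¬ of 1 = 0 (operand ≠ 0)
  ((¬b ⊃ a) ∨ ¬((a ⊃ b) ∨ b)) = max(1, 0) = 1
  ¬a: Gödel ¬ of 0 = 1 (operand is 0)
  (¬a ⊃ b): 1 > 0.5, so result = 0.5
  (((¬b ⊃ a) ∨ ¬((a ⊃ b) ∨ b)) ⊃ (¬a ⊃ b)): 1 > 0.5, so result = 0.5
Checking all 9 assignments confirms none give a value below 0.50.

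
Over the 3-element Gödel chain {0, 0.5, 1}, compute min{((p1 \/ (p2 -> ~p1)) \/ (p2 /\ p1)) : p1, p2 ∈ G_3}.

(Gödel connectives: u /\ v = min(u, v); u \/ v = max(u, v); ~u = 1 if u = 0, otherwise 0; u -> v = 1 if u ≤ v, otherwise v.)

The minimum is attained at p1 = 0.5, p2 = 0.5:
  ~p1: Gödel ¬ of 0.5 = 0 (operand ≠ 0)
  (p2 -> ~p1): 0.5 > 0, so result = 0
  (p1 \/ (p2 -> ~p1)) = max(0.5, 0) = 0.5
  (p2 /\ p1) = min(0.5, 0.5) = 0.5
  ((p1 \/ (p2 -> ~p1)) \/ (p2 /\ p1)) = max(0.5, 0.5) = 0.5
Checking all 9 assignments confirms none give a value below 0.50.

0.50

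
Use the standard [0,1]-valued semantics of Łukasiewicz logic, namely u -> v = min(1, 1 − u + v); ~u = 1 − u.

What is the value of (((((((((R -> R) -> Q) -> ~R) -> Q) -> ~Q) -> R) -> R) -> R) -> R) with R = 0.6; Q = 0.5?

(R -> R): min(1, 1 − 0.6 + 0.6) = 1
((R -> R) -> Q): min(1, 1 − 1 + 0.5) = 0.5
~R: Łukasiewicz ¬ gives 1 − 0.6 = 0.4
(((R -> R) -> Q) -> ~R): min(1, 1 − 0.5 + 0.4) = 0.9
((((R -> R) -> Q) -> ~R) -> Q): min(1, 1 − 0.9 + 0.5) = 0.6
~Q: Łukasiewicz ¬ gives 1 − 0.5 = 0.5
(((((R -> R) -> Q) -> ~R) -> Q) -> ~Q): min(1, 1 − 0.6 + 0.5) = 0.9
((((((R -> R) -> Q) -> ~R) -> Q) -> ~Q) -> R): min(1, 1 − 0.9 + 0.6) = 0.7
(((((((R -> R) -> Q) -> ~R) -> Q) -> ~Q) -> R) -> R): min(1, 1 − 0.7 + 0.6) = 0.9
((((((((R -> R) -> Q) -> ~R) -> Q) -> ~Q) -> R) -> R) -> R): min(1, 1 − 0.9 + 0.6) = 0.7
(((((((((R -> R) -> Q) -> ~R) -> Q) -> ~Q) -> R) -> R) -> R) -> R): min(1, 1 − 0.7 + 0.6) = 0.9

0.90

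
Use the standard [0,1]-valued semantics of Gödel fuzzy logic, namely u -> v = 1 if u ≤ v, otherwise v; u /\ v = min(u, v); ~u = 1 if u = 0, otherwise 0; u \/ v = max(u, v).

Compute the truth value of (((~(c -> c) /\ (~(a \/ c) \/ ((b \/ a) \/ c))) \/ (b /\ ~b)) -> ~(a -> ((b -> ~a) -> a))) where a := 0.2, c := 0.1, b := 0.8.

(c -> c): 0.1 ≤ 0.1, so result = 1
~(c -> c): Gödel ¬ of 1 = 0 (operand ≠ 0)
(a \/ c) = max(0.2, 0.1) = 0.2
~(a \/ c): Gödel ¬ of 0.2 = 0 (operand ≠ 0)
(b \/ a) = max(0.8, 0.2) = 0.8
((b \/ a) \/ c) = max(0.8, 0.1) = 0.8
(~(a \/ c) \/ ((b \/ a) \/ c)) = max(0, 0.8) = 0.8
(~(c -> c) /\ (~(a \/ c) \/ ((b \/ a) \/ c))) = min(0, 0.8) = 0
~b: Gödel ¬ of 0.8 = 0 (operand ≠ 0)
(b /\ ~b) = min(0.8, 0) = 0
((~(c -> c) /\ (~(a \/ c) \/ ((b \/ a) \/ c))) \/ (b /\ ~b)) = max(0, 0) = 0
~a: Gödel ¬ of 0.2 = 0 (operand ≠ 0)
(b -> ~a): 0.8 > 0, so result = 0
((b -> ~a) -> a): 0 ≤ 0.2, so result = 1
(a -> ((b -> ~a) -> a)): 0.2 ≤ 1, so result = 1
~(a -> ((b -> ~a) -> a)): Gödel ¬ of 1 = 0 (operand ≠ 0)
(((~(c -> c) /\ (~(a \/ c) \/ ((b \/ a) \/ c))) \/ (b /\ ~b)) -> ~(a -> ((b -> ~a) -> a))): 0 ≤ 0, so result = 1

1.00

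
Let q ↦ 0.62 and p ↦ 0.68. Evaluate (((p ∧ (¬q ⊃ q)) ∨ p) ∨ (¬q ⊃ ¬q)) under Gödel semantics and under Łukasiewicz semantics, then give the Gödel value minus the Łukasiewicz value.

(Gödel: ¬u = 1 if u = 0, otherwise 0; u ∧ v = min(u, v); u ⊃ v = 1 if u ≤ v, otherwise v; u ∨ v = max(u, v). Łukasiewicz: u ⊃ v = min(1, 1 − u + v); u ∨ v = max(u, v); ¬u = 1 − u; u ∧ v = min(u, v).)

Gödel evaluation:
  ¬q: Gödel ¬ of 0.62 = 0 (operand ≠ 0)
  (¬q ⊃ q): 0 ≤ 0.62, so result = 1
  (p ∧ (¬q ⊃ q)) = min(0.68, 1) = 0.68
  ((p ∧ (¬q ⊃ q)) ∨ p) = max(0.68, 0.68) = 0.68
  ¬q: Gödel ¬ of 0.62 = 0 (operand ≠ 0)
  ¬q: Gödel ¬ of 0.62 = 0 (operand ≠ 0)
  (¬q ⊃ ¬q): 0 ≤ 0, so result = 1
  (((p ∧ (¬q ⊃ q)) ∨ p) ∨ (¬q ⊃ ¬q)) = max(0.68, 1) = 1
  Gödel value = 1
Łukasiewicz evaluation:
  ¬q: Łukasiewicz ¬ gives 1 − 0.62 = 0.38
  (¬q ⊃ q): min(1, 1 − 0.38 + 0.62) = 1
  (p ∧ (¬q ⊃ q)) = min(0.68, 1) = 0.68
  ((p ∧ (¬q ⊃ q)) ∨ p) = max(0.68, 0.68) = 0.68
  ¬q: Łukasiewicz ¬ gives 1 − 0.62 = 0.38
  ¬q: Łukasiewicz ¬ gives 1 − 0.62 = 0.38
  (¬q ⊃ ¬q): min(1, 1 − 0.38 + 0.38) = 1
  (((p ∧ (¬q ⊃ q)) ∨ p) ∨ (¬q ⊃ ¬q)) = max(0.68, 1) = 1
  Łukasiewicz value = 1
Difference: 1 − 1 = 0.00

0.00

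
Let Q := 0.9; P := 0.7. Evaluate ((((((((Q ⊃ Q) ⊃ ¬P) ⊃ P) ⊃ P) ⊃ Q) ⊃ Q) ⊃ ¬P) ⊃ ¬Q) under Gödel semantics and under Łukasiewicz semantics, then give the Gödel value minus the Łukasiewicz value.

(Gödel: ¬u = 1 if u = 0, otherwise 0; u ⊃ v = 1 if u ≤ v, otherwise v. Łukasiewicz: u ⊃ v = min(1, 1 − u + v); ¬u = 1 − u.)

0.30

Gödel evaluation:
  (Q ⊃ Q): 0.9 ≤ 0.9, so result = 1
  ¬P: Gödel ¬ of 0.7 = 0 (operand ≠ 0)
  ((Q ⊃ Q) ⊃ ¬P): 1 > 0, so result = 0
  (((Q ⊃ Q) ⊃ ¬P) ⊃ P): 0 ≤ 0.7, so result = 1
  ((((Q ⊃ Q) ⊃ ¬P) ⊃ P) ⊃ P): 1 > 0.7, so result = 0.7
  (((((Q ⊃ Q) ⊃ ¬P) ⊃ P) ⊃ P) ⊃ Q): 0.7 ≤ 0.9, so result = 1
  ((((((Q ⊃ Q) ⊃ ¬P) ⊃ P) ⊃ P) ⊃ Q) ⊃ Q): 1 > 0.9, so result = 0.9
  ¬P: Gödel ¬ of 0.7 = 0 (operand ≠ 0)
  (((((((Q ⊃ Q) ⊃ ¬P) ⊃ P) ⊃ P) ⊃ Q) ⊃ Q) ⊃ ¬P): 0.9 > 0, so result = 0
  ¬Q: Gödel ¬ of 0.9 = 0 (operand ≠ 0)
  ((((((((Q ⊃ Q) ⊃ ¬P) ⊃ P) ⊃ P) ⊃ Q) ⊃ Q) ⊃ ¬P) ⊃ ¬Q): 0 ≤ 0, so result = 1
  Gödel value = 1
Łukasiewicz evaluation:
  (Q ⊃ Q): min(1, 1 − 0.9 + 0.9) = 1
  ¬P: Łukasiewicz ¬ gives 1 − 0.7 = 0.3
  ((Q ⊃ Q) ⊃ ¬P): min(1, 1 − 1 + 0.3) = 0.3
  (((Q ⊃ Q) ⊃ ¬P) ⊃ P): min(1, 1 − 0.3 + 0.7) = 1
  ((((Q ⊃ Q) ⊃ ¬P) ⊃ P) ⊃ P): min(1, 1 − 1 + 0.7) = 0.7
  (((((Q ⊃ Q) ⊃ ¬P) ⊃ P) ⊃ P) ⊃ Q): min(1, 1 − 0.7 + 0.9) = 1
  ((((((Q ⊃ Q) ⊃ ¬P) ⊃ P) ⊃ P) ⊃ Q) ⊃ Q): min(1, 1 − 1 + 0.9) = 0.9
  ¬P: Łukasiewicz ¬ gives 1 − 0.7 = 0.3
  (((((((Q ⊃ Q) ⊃ ¬P) ⊃ P) ⊃ P) ⊃ Q) ⊃ Q) ⊃ ¬P): min(1, 1 − 0.9 + 0.3) = 0.4
  ¬Q: Łukasiewicz ¬ gives 1 − 0.9 = 0.1
  ((((((((Q ⊃ Q) ⊃ ¬P) ⊃ P) ⊃ P) ⊃ Q) ⊃ Q) ⊃ ¬P) ⊃ ¬Q): min(1, 1 − 0.4 + 0.1) = 0.7
  Łukasiewicz value = 0.7
Difference: 1 − 0.7 = 0.30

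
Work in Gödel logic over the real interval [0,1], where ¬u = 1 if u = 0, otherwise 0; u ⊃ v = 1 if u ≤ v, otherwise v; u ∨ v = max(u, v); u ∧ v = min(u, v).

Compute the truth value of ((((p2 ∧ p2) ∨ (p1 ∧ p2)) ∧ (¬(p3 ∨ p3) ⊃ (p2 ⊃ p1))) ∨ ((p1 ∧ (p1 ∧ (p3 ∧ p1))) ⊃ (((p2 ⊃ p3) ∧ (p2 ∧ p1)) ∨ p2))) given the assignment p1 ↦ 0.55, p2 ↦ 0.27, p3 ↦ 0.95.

(p2 ∧ p2) = min(0.27, 0.27) = 0.27
(p1 ∧ p2) = min(0.55, 0.27) = 0.27
((p2 ∧ p2) ∨ (p1 ∧ p2)) = max(0.27, 0.27) = 0.27
(p3 ∨ p3) = max(0.95, 0.95) = 0.95
¬(p3 ∨ p3): Gödel ¬ of 0.95 = 0 (operand ≠ 0)
(p2 ⊃ p1): 0.27 ≤ 0.55, so result = 1
(¬(p3 ∨ p3) ⊃ (p2 ⊃ p1)): 0 ≤ 1, so result = 1
(((p2 ∧ p2) ∨ (p1 ∧ p2)) ∧ (¬(p3 ∨ p3) ⊃ (p2 ⊃ p1))) = min(0.27, 1) = 0.27
(p3 ∧ p1) = min(0.95, 0.55) = 0.55
(p1 ∧ (p3 ∧ p1)) = min(0.55, 0.55) = 0.55
(p1 ∧ (p1 ∧ (p3 ∧ p1))) = min(0.55, 0.55) = 0.55
(p2 ⊃ p3): 0.27 ≤ 0.95, so result = 1
(p2 ∧ p1) = min(0.27, 0.55) = 0.27
((p2 ⊃ p3) ∧ (p2 ∧ p1)) = min(1, 0.27) = 0.27
(((p2 ⊃ p3) ∧ (p2 ∧ p1)) ∨ p2) = max(0.27, 0.27) = 0.27
((p1 ∧ (p1 ∧ (p3 ∧ p1))) ⊃ (((p2 ⊃ p3) ∧ (p2 ∧ p1)) ∨ p2)): 0.55 > 0.27, so result = 0.27
((((p2 ∧ p2) ∨ (p1 ∧ p2)) ∧ (¬(p3 ∨ p3) ⊃ (p2 ⊃ p1))) ∨ ((p1 ∧ (p1 ∧ (p3 ∧ p1))) ⊃ (((p2 ⊃ p3) ∧ (p2 ∧ p1)) ∨ p2))) = max(0.27, 0.27) = 0.27

0.27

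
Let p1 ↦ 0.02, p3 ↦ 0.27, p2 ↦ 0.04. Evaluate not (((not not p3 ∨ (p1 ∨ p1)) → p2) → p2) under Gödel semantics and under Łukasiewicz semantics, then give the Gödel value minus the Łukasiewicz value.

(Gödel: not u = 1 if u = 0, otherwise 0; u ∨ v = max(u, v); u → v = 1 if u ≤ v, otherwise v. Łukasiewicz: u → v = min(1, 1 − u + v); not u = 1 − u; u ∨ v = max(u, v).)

Gödel evaluation:
  not p3: Gödel ¬ of 0.27 = 0 (operand ≠ 0)
  not not p3: Gödel ¬ of 0 = 1 (operand is 0)
  (p1 ∨ p1) = max(0.02, 0.02) = 0.02
  (not not p3 ∨ (p1 ∨ p1)) = max(1, 0.02) = 1
  ((not not p3 ∨ (p1 ∨ p1)) → p2): 1 > 0.04, so result = 0.04
  (((not not p3 ∨ (p1 ∨ p1)) → p2) → p2): 0.04 ≤ 0.04, so result = 1
  not (((not not p3 ∨ (p1 ∨ p1)) → p2) → p2): Gödel ¬ of 1 = 0 (operand ≠ 0)
  Gödel value = 0
Łukasiewicz evaluation:
  not p3: Łukasiewicz ¬ gives 1 − 0.27 = 0.73
  not not p3: Łukasiewicz ¬ gives 1 − 0.73 = 0.27
  (p1 ∨ p1) = max(0.02, 0.02) = 0.02
  (not not p3 ∨ (p1 ∨ p1)) = max(0.27, 0.02) = 0.27
  ((not not p3 ∨ (p1 ∨ p1)) → p2): min(1, 1 − 0.27 + 0.04) = 0.77
  (((not not p3 ∨ (p1 ∨ p1)) → p2) → p2): min(1, 1 − 0.77 + 0.04) = 0.27
  not (((not not p3 ∨ (p1 ∨ p1)) → p2) → p2): Łukasiewicz ¬ gives 1 − 0.27 = 0.73
  Łukasiewicz value = 0.73
Difference: 0 − 0.73 = -0.73

-0.73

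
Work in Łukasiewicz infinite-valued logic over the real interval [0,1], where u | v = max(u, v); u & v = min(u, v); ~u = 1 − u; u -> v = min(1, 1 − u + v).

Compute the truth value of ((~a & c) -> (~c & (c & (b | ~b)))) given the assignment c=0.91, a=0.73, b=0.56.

0.82

~a: Łukasiewicz ¬ gives 1 − 0.73 = 0.27
(~a & c) = min(0.27, 0.91) = 0.27
~c: Łukasiewicz ¬ gives 1 − 0.91 = 0.09
~b: Łukasiewicz ¬ gives 1 − 0.56 = 0.44
(b | ~b) = max(0.56, 0.44) = 0.56
(c & (b | ~b)) = min(0.91, 0.56) = 0.56
(~c & (c & (b | ~b))) = min(0.09, 0.56) = 0.09
((~a & c) -> (~c & (c & (b | ~b)))): min(1, 1 − 0.27 + 0.09) = 0.82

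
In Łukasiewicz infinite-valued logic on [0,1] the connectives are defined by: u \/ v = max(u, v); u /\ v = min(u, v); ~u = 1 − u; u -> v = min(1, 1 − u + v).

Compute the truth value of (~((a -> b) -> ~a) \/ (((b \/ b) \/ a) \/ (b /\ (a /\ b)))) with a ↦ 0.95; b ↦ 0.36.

0.95

(a -> b): min(1, 1 − 0.95 + 0.36) = 0.41
~a: Łukasiewicz ¬ gives 1 − 0.95 = 0.05
((a -> b) -> ~a): min(1, 1 − 0.41 + 0.05) = 0.64
~((a -> b) -> ~a): Łukasiewicz ¬ gives 1 − 0.64 = 0.36
(b \/ b) = max(0.36, 0.36) = 0.36
((b \/ b) \/ a) = max(0.36, 0.95) = 0.95
(a /\ b) = min(0.95, 0.36) = 0.36
(b /\ (a /\ b)) = min(0.36, 0.36) = 0.36
(((b \/ b) \/ a) \/ (b /\ (a /\ b))) = max(0.95, 0.36) = 0.95
(~((a -> b) -> ~a) \/ (((b \/ b) \/ a) \/ (b /\ (a /\ b)))) = max(0.36, 0.95) = 0.95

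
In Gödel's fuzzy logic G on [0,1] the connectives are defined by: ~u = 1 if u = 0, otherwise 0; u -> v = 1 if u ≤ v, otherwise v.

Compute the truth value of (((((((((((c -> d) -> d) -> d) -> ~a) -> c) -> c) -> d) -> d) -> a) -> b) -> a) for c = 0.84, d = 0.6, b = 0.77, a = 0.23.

(c -> d): 0.84 > 0.6, so result = 0.6
((c -> d) -> d): 0.6 ≤ 0.6, so result = 1
(((c -> d) -> d) -> d): 1 > 0.6, so result = 0.6
~a: Gödel ¬ of 0.23 = 0 (operand ≠ 0)
((((c -> d) -> d) -> d) -> ~a): 0.6 > 0, so result = 0
(((((c -> d) -> d) -> d) -> ~a) -> c): 0 ≤ 0.84, so result = 1
((((((c -> d) -> d) -> d) -> ~a) -> c) -> c): 1 > 0.84, so result = 0.84
(((((((c -> d) -> d) -> d) -> ~a) -> c) -> c) -> d): 0.84 > 0.6, so result = 0.6
((((((((c -> d) -> d) -> d) -> ~a) -> c) -> c) -> d) -> d): 0.6 ≤ 0.6, so result = 1
(((((((((c -> d) -> d) -> d) -> ~a) -> c) -> c) -> d) -> d) -> a): 1 > 0.23, so result = 0.23
((((((((((c -> d) -> d) -> d) -> ~a) -> c) -> c) -> d) -> d) -> a) -> b): 0.23 ≤ 0.77, so result = 1
(((((((((((c -> d) -> d) -> d) -> ~a) -> c) -> c) -> d) -> d) -> a) -> b) -> a): 1 > 0.23, so result = 0.23

0.23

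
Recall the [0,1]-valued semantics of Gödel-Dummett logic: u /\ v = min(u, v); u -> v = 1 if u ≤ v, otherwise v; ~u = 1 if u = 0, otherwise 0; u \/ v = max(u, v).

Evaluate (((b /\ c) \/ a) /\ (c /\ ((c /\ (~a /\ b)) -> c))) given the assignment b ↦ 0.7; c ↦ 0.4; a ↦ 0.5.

(b /\ c) = min(0.7, 0.4) = 0.4
((b /\ c) \/ a) = max(0.4, 0.5) = 0.5
~a: Gödel ¬ of 0.5 = 0 (operand ≠ 0)
(~a /\ b) = min(0, 0.7) = 0
(c /\ (~a /\ b)) = min(0.4, 0) = 0
((c /\ (~a /\ b)) -> c): 0 ≤ 0.4, so result = 1
(c /\ ((c /\ (~a /\ b)) -> c)) = min(0.4, 1) = 0.4
(((b /\ c) \/ a) /\ (c /\ ((c /\ (~a /\ b)) -> c))) = min(0.5, 0.4) = 0.4

0.40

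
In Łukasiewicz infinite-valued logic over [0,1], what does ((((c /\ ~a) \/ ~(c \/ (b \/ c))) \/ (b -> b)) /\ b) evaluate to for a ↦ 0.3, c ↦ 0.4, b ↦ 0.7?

~a: Łukasiewicz ¬ gives 1 − 0.3 = 0.7
(c /\ ~a) = min(0.4, 0.7) = 0.4
(b \/ c) = max(0.7, 0.4) = 0.7
(c \/ (b \/ c)) = max(0.4, 0.7) = 0.7
~(c \/ (b \/ c)): Łukasiewicz ¬ gives 1 − 0.7 = 0.3
((c /\ ~a) \/ ~(c \/ (b \/ c))) = max(0.4, 0.3) = 0.4
(b -> b): min(1, 1 − 0.7 + 0.7) = 1
(((c /\ ~a) \/ ~(c \/ (b \/ c))) \/ (b -> b)) = max(0.4, 1) = 1
((((c /\ ~a) \/ ~(c \/ (b \/ c))) \/ (b -> b)) /\ b) = min(1, 0.7) = 0.7

0.70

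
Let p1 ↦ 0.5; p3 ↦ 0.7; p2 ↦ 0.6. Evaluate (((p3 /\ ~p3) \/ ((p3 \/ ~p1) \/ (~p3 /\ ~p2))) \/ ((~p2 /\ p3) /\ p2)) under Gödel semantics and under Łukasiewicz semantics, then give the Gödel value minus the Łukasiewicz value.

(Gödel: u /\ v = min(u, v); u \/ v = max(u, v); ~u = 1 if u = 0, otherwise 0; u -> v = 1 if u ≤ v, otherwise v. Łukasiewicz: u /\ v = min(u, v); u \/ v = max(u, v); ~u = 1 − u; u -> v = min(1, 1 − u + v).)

Gödel evaluation:
  ~p3: Gödel ¬ of 0.7 = 0 (operand ≠ 0)
  (p3 /\ ~p3) = min(0.7, 0) = 0
  ~p1: Gödel ¬ of 0.5 = 0 (operand ≠ 0)
  (p3 \/ ~p1) = max(0.7, 0) = 0.7
  ~p3: Gödel ¬ of 0.7 = 0 (operand ≠ 0)
  ~p2: Gödel ¬ of 0.6 = 0 (operand ≠ 0)
  (~p3 /\ ~p2) = min(0, 0) = 0
  ((p3 \/ ~p1) \/ (~p3 /\ ~p2)) = max(0.7, 0) = 0.7
  ((p3 /\ ~p3) \/ ((p3 \/ ~p1) \/ (~p3 /\ ~p2))) = max(0, 0.7) = 0.7
  ~p2: Gödel ¬ of 0.6 = 0 (operand ≠ 0)
  (~p2 /\ p3) = min(0, 0.7) = 0
  ((~p2 /\ p3) /\ p2) = min(0, 0.6) = 0
  (((p3 /\ ~p3) \/ ((p3 \/ ~p1) \/ (~p3 /\ ~p2))) \/ ((~p2 /\ p3) /\ p2)) = max(0.7, 0) = 0.7
  Gödel value = 0.7
Łukasiewicz evaluation:
  ~p3: Łukasiewicz ¬ gives 1 − 0.7 = 0.3
  (p3 /\ ~p3) = min(0.7, 0.3) = 0.3
  ~p1: Łukasiewicz ¬ gives 1 − 0.5 = 0.5
  (p3 \/ ~p1) = max(0.7, 0.5) = 0.7
  ~p3: Łukasiewicz ¬ gives 1 − 0.7 = 0.3
  ~p2: Łukasiewicz ¬ gives 1 − 0.6 = 0.4
  (~p3 /\ ~p2) = min(0.3, 0.4) = 0.3
  ((p3 \/ ~p1) \/ (~p3 /\ ~p2)) = max(0.7, 0.3) = 0.7
  ((p3 /\ ~p3) \/ ((p3 \/ ~p1) \/ (~p3 /\ ~p2))) = max(0.3, 0.7) = 0.7
  ~p2: Łukasiewicz ¬ gives 1 − 0.6 = 0.4
  (~p2 /\ p3) = min(0.4, 0.7) = 0.4
  ((~p2 /\ p3) /\ p2) = min(0.4, 0.6) = 0.4
  (((p3 /\ ~p3) \/ ((p3 \/ ~p1) \/ (~p3 /\ ~p2))) \/ ((~p2 /\ p3) /\ p2)) = max(0.7, 0.4) = 0.7
  Łukasiewicz value = 0.7
Difference: 0.7 − 0.7 = 0.00

0.00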